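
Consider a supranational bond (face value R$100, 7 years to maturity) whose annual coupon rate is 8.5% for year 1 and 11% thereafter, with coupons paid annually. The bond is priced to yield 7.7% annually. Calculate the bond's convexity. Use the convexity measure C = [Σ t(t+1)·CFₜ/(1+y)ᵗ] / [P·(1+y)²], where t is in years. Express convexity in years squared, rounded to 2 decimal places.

34.20

With y = 0.077:
  t   CF        PV=CF/(1+0.077)^t    t·PV        t(t+1)·PV
  1         8.50         7.8923         7.8923          15.7846
  2        11.00         9.4833        18.9667          56.9000
  3        11.00         8.8053        26.4160         105.6639
  4        11.00         8.1758        32.7032         163.5159
  5        11.00         7.5913        37.9563         227.7380
  6        11.00         7.0485        42.2912         296.0382
  7       111.00        66.0409       462.2864       3,698.2910
  Σ                    115.0375       628.5120       4,563.9316
P = 115.0375.
Convexity = Σ t(t+1)·PV / [P·(1+y)²] = 4,563.9316 / (115.0375 × 1.159929) = 34.20333.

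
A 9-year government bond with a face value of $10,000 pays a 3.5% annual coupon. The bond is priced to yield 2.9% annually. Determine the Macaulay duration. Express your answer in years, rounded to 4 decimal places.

Periodic yield y = 0.029. Discount each cash flow and weight by its year:
  t   CF        PV=CF/(1+0.029)^t    t·PV
  1       350.00       340.1361       340.1361
  2       350.00       330.5501       661.1002
  3       350.00       321.2343       963.7029
  4       350.00       312.1811     1,248.7242
  5       350.00       303.3830     1,516.9148
  6       350.00       294.8328     1,768.9968
  7       350.00       286.5236     2,005.6653
  8       350.00       278.4486     2,227.5888
  9    10,350.00     8,002.0632    72,018.5688
  Σ                 10,469.3527    82,751.3979
Price P = Σ PV = 10,469.3527.
Macaulay duration = Σ(t·PV) / P = 82,751.3979 / 10,469.3527 = 7.90416 years.

7.9042 years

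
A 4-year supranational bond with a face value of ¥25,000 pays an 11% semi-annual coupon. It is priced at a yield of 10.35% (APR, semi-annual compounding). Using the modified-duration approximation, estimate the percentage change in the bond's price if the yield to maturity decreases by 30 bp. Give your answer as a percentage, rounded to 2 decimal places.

Periodic yield y = 0.05175. Modified duration first:
  t   CF        PV=CF/(1+0.05175)^t    t·PV
  1     1,375.00     1,307.3449     1,307.3449
  2     1,375.00     1,243.0187     2,486.0374
  3     1,375.00     1,181.8576     3,545.5727
  4     1,375.00     1,123.7058     4,494.8231
  5     1,375.00     1,068.4153     5,342.0765
  6     1,375.00     1,015.8453     6,095.0718
  7     1,375.00       965.8619     6,761.0336
  8    26,375.00    17,615.3916   140,923.1330
  Σ                 25,521.4411   170,955.0929
P = 25,521.4411; D_Mac = 6.69849 half-year periods = 3.34924 yrs; D_mod = 3.34924/(1+0.05175) = 3.18445 yrs.
ΔP/P ≈ -D_mod · Δy = -3.18445 × (-0.003) = +0.009553 = +0.9553%.

+0.96%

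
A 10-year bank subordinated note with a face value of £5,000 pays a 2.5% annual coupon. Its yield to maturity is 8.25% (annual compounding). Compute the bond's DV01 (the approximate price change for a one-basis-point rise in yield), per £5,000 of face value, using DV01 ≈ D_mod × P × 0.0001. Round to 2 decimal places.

Periodic yield y = 0.0825.
  t   CF        PV=CF/(1+0.0825)^t    t·PV
  1       125.00       115.4734       115.4734
  2       125.00       106.6729       213.3458
  3       125.00        98.5431       295.6294
  4       125.00        91.0329       364.1316
  5       125.00        84.0951       420.4753
  6       125.00        77.6860       466.1158
  7       125.00        71.7653       502.3573
  8       125.00        66.2959       530.3673
  9       125.00        61.2433       551.1901
  10    5,125.00     2,319.6092    23,196.0918
  Σ                  3,092.4172    26,655.1779
P = 3,092.4172; D_Mac = 8.61953 yrs; D_mod = 7.96261 yrs.
DV01 ≈ 7.96261 × 3,092.4172 × 0.0001 = 2.462372.

£2.46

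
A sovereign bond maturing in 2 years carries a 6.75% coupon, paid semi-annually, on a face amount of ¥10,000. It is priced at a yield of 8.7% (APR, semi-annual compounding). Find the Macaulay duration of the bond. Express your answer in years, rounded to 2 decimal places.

Periodic yield y = 0.0435. Discount each cash flow and weight by its period:
  t   CF        PV=CF/(1+0.0435)^t    t·PV
  1       337.50       323.4308       323.4308
  2       337.50       309.9480       619.8960
  3       337.50       297.0273       891.0820
  4    10,337.50     8,718.5790    34,874.3161
  Σ                  9,648.9852    36,708.7250
Price P = Σ PV = 9,648.9852.
Macaulay duration = Σ(t·PV) / P = 36,708.7250 / 9,648.9852 = 3.80441 half-year periods.
In years: 3.80441 / 2 = 1.90221 years.

1.90 years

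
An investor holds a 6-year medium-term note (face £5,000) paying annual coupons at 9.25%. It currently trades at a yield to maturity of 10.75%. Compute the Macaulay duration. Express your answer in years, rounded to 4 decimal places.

Periodic yield y = 0.1075. Discount each cash flow and weight by its year:
  t   CF        PV=CF/(1+0.1075)^t    t·PV
  1       462.50       417.6072       417.6072
  2       462.50       377.0720       754.1440
  3       462.50       340.4713     1,021.4140
  4       462.50       307.4233     1,229.6932
  5       462.50       277.5831     1,387.9156
  6     5,462.50     2,960.2544    17,761.5266
  Σ                  4,680.4114    22,572.3006
Price P = Σ PV = 4,680.4114.
Macaulay duration = Σ(t·PV) / P = 22,572.3006 / 4,680.4114 = 4.82272 years.

4.8227 years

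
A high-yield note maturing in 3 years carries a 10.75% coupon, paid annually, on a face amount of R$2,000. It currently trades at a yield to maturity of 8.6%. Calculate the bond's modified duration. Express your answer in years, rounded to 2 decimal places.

Periodic yield y = 0.086. First find Macaulay duration:
  t   CF        PV=CF/(1+0.086)^t    t·PV
  1       215.00       197.9742       197.9742
  2       215.00       182.2967       364.5934
  3     2,215.00     1,729.3554     5,188.0662
  Σ                  2,109.6263     5,750.6338
P = 2,109.6263; Macaulay duration = 5,750.6338 / 2,109.6263 = 2.72590 years.
Modified duration = D_Mac / (1 + y) = 2.72590 / 1.086 = 2.51004 years.

2.51 years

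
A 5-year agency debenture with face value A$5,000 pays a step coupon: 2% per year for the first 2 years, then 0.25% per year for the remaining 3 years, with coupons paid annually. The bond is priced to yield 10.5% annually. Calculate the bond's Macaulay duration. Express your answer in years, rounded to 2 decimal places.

4.80 years

Periodic yield y = 0.105. Discount each cash flow and weight by its year:
  t   CF        PV=CF/(1+0.105)^t    t·PV
  1       100.00        90.4977        90.4977
  2       100.00        81.8984       163.7968
  3        12.50         9.2645        27.7936
  4        12.50         8.3842        33.5367
  5     5,012.50     3,042.5869    15,212.9347
  Σ                  3,232.6318    15,528.5595
Price P = Σ PV = 3,232.6318.
Macaulay duration = Σ(t·PV) / P = 15,528.5595 / 3,232.6318 = 4.80369 years.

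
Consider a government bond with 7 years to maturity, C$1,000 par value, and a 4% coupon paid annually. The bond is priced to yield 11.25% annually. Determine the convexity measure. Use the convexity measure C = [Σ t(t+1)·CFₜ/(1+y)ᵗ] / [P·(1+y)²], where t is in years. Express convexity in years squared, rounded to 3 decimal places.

With y = 0.1125:
  t   CF        PV=CF/(1+0.1125)^t    t·PV        t(t+1)·PV
  1        40.00        35.9551        35.9551          71.9101
  2        40.00        32.3192        64.6383         193.9149
  3        40.00        29.0509        87.1528         348.6111
  4        40.00        26.1132       104.4528         522.2638
  5        40.00        23.4725       117.3626         704.1759
  6        40.00        21.0989       126.5934         886.1539
  7     1,040.00       493.0980     3,451.6857      27,613.4855
  Σ                    661.1077     3,987.8406      30,340.5152
P = 661.1077.
Convexity = Σ t(t+1)·PV / [P·(1+y)²] = 30,340.5152 / (661.1077 × 1.237656) = 37.08094.

37.081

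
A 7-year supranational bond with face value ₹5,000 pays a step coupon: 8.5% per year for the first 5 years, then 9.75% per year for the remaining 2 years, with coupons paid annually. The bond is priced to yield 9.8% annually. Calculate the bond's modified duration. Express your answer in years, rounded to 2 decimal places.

Periodic yield y = 0.098. First find Macaulay duration:
  t   CF        PV=CF/(1+0.098)^t    t·PV
  1       425.00       387.0674       387.0674
  2       425.00       352.5204       705.0408
  3       425.00       321.0568       963.1705
  4       425.00       292.4015     1,169.6059
  5       425.00       266.3037     1,331.5186
  6       487.50       278.2022     1,669.2133
  7     5,487.50     2,852.0567    19,964.3968
  Σ                  4,749.6087    26,190.0132
P = 4,749.6087; Macaulay duration = 26,190.0132 / 4,749.6087 = 5.51414 years.
Modified duration = D_Mac / (1 + y) = 5.51414 / 1.098 = 5.02199 years.

5.02 years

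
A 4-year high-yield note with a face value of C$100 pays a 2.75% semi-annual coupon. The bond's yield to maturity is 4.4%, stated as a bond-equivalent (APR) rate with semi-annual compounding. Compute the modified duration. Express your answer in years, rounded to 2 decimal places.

Periodic yield y = 0.022. First find Macaulay duration:
  t   CF        PV=CF/(1+0.022)^t    t·PV
  1        1.375         1.3454         1.3454
  2        1.375         1.3164         2.6329
  3        1.375         1.2881         3.8643
  4        1.375         1.2604         5.0415
  5        1.375         1.2332         6.1662
  6        1.375         1.2067         7.2402
  7        1.375         1.1807         8.2650
  8      101.375        85.1773       681.4181
  Σ                     94.0082       715.9736
P = 94.0082; Macaulay duration = 715.9736 / 94.0082 = 7.61607 half-year periods = 3.80804 years.
Modified duration = D_Mac / (1 + y) = 3.80804 / 1.022 = 3.72606 years.

3.73 years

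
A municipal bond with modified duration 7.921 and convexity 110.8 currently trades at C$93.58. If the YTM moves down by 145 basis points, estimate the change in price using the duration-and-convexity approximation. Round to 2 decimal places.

Duration effect: -D_mod·Δy = -7.921 × (-0.0145) = +0.1148545
Convexity effect: ½·C·(Δy)² = 0.5 × 110.8 × (-0.0145)² = +0.01164785
ΔP/P ≈ +0.1148545 + 0.01164785 = +0.12650235
ΔP ≈ 93.58 × (+0.12650235) = +11.838089913.

+C$11.84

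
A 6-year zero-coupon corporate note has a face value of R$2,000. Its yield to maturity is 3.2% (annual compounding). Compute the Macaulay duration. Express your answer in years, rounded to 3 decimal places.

6.000 years

A zero-coupon bond has a single cash flow at maturity, so its Macaulay duration equals its maturity: 6 years.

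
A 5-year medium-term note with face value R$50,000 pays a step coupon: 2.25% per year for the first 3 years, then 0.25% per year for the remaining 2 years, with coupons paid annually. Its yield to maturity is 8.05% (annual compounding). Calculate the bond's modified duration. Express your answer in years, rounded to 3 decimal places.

4.404 years

Periodic yield y = 0.0805. First find Macaulay duration:
  t   CF        PV=CF/(1+0.0805)^t    t·PV
  1     1,125.00     1,041.1846     1,041.1846
  2     1,125.00       963.6137     1,927.2275
  3     1,125.00       891.8221     2,675.4662
  4       125.00        91.7088       366.8351
  5    50,125.00    34,035.3742   170,176.8709
  Σ                 37,023.7034   176,187.5843
P = 37,023.7034; Macaulay duration = 176,187.5843 / 37,023.7034 = 4.75878 years.
Modified duration = D_Mac / (1 + y) = 4.75878 / 1.0805 = 4.40424 years.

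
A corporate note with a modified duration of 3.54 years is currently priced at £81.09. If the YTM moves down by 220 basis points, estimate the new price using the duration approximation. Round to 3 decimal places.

£87.405

Duration approximation: ΔP/P ≈ -D_mod · Δy = -3.54 × (-0.022) = +0.077880.
New price ≈ 81.09 × (1 + 0.077880) = 87.4052892.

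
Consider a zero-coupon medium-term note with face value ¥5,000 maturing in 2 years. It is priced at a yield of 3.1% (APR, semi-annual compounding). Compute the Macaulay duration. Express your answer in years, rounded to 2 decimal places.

A zero-coupon bond has a single cash flow at maturity, so its Macaulay duration equals its maturity: 2 years.
(Equivalently: 4 semi-annual periods ÷ 2 = 2 years.)

2.00 years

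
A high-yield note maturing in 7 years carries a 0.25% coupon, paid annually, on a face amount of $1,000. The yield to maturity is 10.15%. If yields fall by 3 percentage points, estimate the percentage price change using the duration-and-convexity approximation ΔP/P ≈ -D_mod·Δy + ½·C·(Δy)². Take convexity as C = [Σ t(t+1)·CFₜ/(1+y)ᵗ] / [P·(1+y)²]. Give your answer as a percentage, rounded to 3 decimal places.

With y = 0.1015:
  t   CF        PV=CF/(1+0.1015)^t    t·PV        t(t+1)·PV
  1         2.50         2.2696         2.2696           4.5393
  2         2.50         2.0605         4.1210          12.3630
  3         2.50         1.8706         5.6119          22.4475
  4         2.50         1.6983         6.7930          33.9650
  5         2.50         1.5418         7.7088          46.2529
  6         2.50         1.3997         8.3982          58.7871
  7     1,002.50       509.5571     3,566.8998      28,535.1985
  Σ                    520.3976     3,601.8023      28,713.5532
P = 520.3976; D_Mac = 6.92125 yrs; D_mod = 6.28348 yrs; C = 45.47604.
Duration effect: -6.28348 × (-0.03) = +0.188504
Convexity effect: 0.5 × 45.47604 × (-0.03)² = +0.0204642
ΔP/P ≈ +0.188504 + 0.0204642 = +0.208969 = +20.8969%.

+20.897%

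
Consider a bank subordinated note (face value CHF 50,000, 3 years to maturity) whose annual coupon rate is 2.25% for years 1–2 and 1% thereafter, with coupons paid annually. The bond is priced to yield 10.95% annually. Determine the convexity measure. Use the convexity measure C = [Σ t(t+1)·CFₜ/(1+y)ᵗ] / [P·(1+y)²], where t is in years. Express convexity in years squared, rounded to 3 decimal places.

With y = 0.1095:
  t   CF        PV=CF/(1+0.1095)^t    t·PV        t(t+1)·PV
  1     1,125.00     1,013.9703     1,013.9703       2,027.9405
  2     1,125.00       913.8984     1,827.7968       5,483.3903
  3    50,500.00    36,975.1086   110,925.3258     443,701.3034
  Σ                 38,902.9773   113,767.0929     451,212.6342
P = 38,902.9773.
Convexity = Σ t(t+1)·PV / [P·(1+y)²] = 451,212.6342 / (38,902.9773 × 1.230990) = 9.42202.

9.422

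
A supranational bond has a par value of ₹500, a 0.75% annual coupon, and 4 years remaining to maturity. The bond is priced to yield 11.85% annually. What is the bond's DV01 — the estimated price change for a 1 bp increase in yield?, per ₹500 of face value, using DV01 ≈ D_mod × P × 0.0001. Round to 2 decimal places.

₹0.12

Periodic yield y = 0.1185.
  t   CF        PV=CF/(1+0.1185)^t    t·PV
  1         3.75         3.3527         3.3527
  2         3.75         2.9975         5.9950
  3         3.75         2.6799         8.0398
  4       503.75       321.8630     1,287.4521
  Σ                    330.8932     1,304.8396
P = 330.8932; D_Mac = 3.94339 yrs; D_mod = 3.52560 yrs.
DV01 ≈ 3.52560 × 330.8932 × 0.0001 = 0.116660.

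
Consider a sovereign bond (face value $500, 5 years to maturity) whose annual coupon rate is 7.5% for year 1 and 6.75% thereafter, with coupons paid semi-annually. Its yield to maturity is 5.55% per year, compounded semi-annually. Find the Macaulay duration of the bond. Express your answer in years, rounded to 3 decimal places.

4.321 years

Periodic yield y = 0.02775. Discount each cash flow and weight by its period:
  t   CF        PV=CF/(1+0.02775)^t    t·PV
  1       18.750        18.2437        18.2437
  2       18.750        17.7511        35.5023
  3       16.875        15.5447        46.6340
  4       16.875        15.1249        60.4998
  5       16.875        14.7166        73.5828
  6       16.875        14.3192        85.9152
  7       16.875        13.9326        97.5280
  8       16.875        13.5564       108.4511
  9       16.875        13.1904       118.7132
  10     516.875       393.1069     3,931.0691
  Σ                    529.4865     4,576.1392
Price P = Σ PV = 529.4865.
Macaulay duration = Σ(t·PV) / P = 4,576.1392 / 529.4865 = 8.64260 half-year periods.
In years: 8.64260 / 2 = 4.32130 years.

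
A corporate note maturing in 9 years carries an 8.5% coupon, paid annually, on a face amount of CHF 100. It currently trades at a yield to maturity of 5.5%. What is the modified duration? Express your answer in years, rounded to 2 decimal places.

6.51 years

Periodic yield y = 0.055. First find Macaulay duration:
  t   CF        PV=CF/(1+0.055)^t    t·PV
  1         8.50         8.0569         8.0569
  2         8.50         7.6368        15.2737
  3         8.50         7.2387        21.7161
  4         8.50         6.8613        27.4454
  5         8.50         6.5036        32.5182
  6         8.50         6.1646        36.9875
  7         8.50         5.8432        40.9025
  8         8.50         5.5386        44.3087
  9       108.50        67.0128       603.1150
  Σ                    120.8566       830.3240
P = 120.8566; Macaulay duration = 830.3240 / 120.8566 = 6.87032 years.
Modified duration = D_Mac / (1 + y) = 6.87032 / 1.055 = 6.51216 years.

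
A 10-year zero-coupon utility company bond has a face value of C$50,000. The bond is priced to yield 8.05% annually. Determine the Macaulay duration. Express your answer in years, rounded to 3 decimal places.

10.000 years

A zero-coupon bond has a single cash flow at maturity, so its Macaulay duration equals its maturity: 10 years.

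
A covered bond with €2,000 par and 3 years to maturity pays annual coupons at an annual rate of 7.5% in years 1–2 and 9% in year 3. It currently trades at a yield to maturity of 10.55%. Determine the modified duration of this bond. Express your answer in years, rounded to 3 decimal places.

Periodic yield y = 0.1055. First find Macaulay duration:
  t   CF        PV=CF/(1+0.1055)^t    t·PV
  1       150.00       135.6852       135.6852
  2       150.00       122.7365       245.4730
  3     2,180.00     1,613.5419     4,840.6258
  Σ                  1,871.9636     5,221.7840
P = 1,871.9636; Macaulay duration = 5,221.7840 / 1,871.9636 = 2.78947 years.
Modified duration = D_Mac / (1 + y) = 2.78947 / 1.1055 = 2.52326 years.

2.523 years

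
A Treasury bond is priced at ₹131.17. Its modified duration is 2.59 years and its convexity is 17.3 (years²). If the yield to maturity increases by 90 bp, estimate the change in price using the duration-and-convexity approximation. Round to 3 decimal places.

Duration effect: -D_mod·Δy = -2.59 × (+0.009) = -0.023310
Convexity effect: ½·C·(Δy)² = 0.5 × 17.3 × (0.009)² = +0.00070065
ΔP/P ≈ -0.023310 + 0.00070065 = -0.02260935
ΔP ≈ 131.17 × (-0.02260935) = -2.9656684395.

-₹2.966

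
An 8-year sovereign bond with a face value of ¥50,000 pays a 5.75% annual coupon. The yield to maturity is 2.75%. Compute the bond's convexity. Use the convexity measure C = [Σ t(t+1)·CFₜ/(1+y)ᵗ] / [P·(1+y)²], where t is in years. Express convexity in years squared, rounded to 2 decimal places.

54.37

With y = 0.0275:
  t   CF        PV=CF/(1+0.0275)^t    t·PV        t(t+1)·PV
  1     2,875.00     2,798.0535     2,798.0535       5,596.1071
  2     2,875.00     2,723.1665     5,446.3329      16,338.9987
  3     2,875.00     2,650.2837     7,950.8510      31,803.4038
  4     2,875.00     2,579.3515    10,317.4059      51,587.0297
  5     2,875.00     2,510.3177    12,551.5887      75,309.5324
  6     2,875.00     2,443.1316    14,658.7898     102,611.5283
  7     2,875.00     2,377.7437    16,644.2057     133,153.6458
  8    52,875.00    42,559.4235   340,475.3876   3,064,278.4886
  Σ                 60,641.4716   410,842.6152   3,480,678.7344
P = 60,641.4716.
Convexity = Σ t(t+1)·PV / [P·(1+y)²] = 3,480,678.7344 / (60,641.4716 × 1.055756) = 54.36640.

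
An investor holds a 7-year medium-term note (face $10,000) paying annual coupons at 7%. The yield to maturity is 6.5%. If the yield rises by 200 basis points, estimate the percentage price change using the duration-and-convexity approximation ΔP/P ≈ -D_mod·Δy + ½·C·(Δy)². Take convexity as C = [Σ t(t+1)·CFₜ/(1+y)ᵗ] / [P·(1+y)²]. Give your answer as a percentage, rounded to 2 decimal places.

With y = 0.065:
  t   CF        PV=CF/(1+0.065)^t    t·PV        t(t+1)·PV
  1       700.00       657.2770       657.2770       1,314.5540
  2       700.00       617.1615     1,234.3230       3,702.9690
  3       700.00       579.4944     1,738.4831       6,953.9324
  4       700.00       544.1262     2,176.5047      10,882.5233
  5       700.00       510.9166     2,554.5829      15,327.4976
  6       700.00       479.7339     2,878.4033      20,148.8231
  7    10,700.00     6,885.5165    48,198.6155     385,588.9239
  Σ                 10,274.2260    59,438.1895     443,919.2232
P = 10,274.2260; D_Mac = 5.78517 yrs; D_mod = 5.43209 yrs; C = 38.09392.
Duration effect: -5.43209 × (+0.02) = -0.108642
Convexity effect: 0.5 × 38.09392 × (0.02)² = +0.0076188
ΔP/P ≈ -0.108642 + 0.0076188 = -0.101023 = -10.1023%.

-10.10%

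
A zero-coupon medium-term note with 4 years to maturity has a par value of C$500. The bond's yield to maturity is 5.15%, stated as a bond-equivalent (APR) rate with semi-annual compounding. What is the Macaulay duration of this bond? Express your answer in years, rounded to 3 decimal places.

4.000 years

A zero-coupon bond has a single cash flow at maturity, so its Macaulay duration equals its maturity: 4 years.
(Equivalently: 8 semi-annual periods ÷ 2 = 4 years.)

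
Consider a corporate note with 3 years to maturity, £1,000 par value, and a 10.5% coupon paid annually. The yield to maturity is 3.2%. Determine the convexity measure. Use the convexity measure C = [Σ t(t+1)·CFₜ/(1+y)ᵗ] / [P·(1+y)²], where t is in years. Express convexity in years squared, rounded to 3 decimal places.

With y = 0.032:
  t   CF        PV=CF/(1+0.032)^t    t·PV        t(t+1)·PV
  1       105.00       101.7442       101.7442         203.4884
  2       105.00        98.5893       197.1787         591.5360
  3     1,105.00     1,005.3637     3,016.0910      12,064.3640
  Σ                  1,205.6972     3,315.0138      12,859.3883
P = 1,205.6972.
Convexity = Σ t(t+1)·PV / [P·(1+y)²] = 12,859.3883 / (1,205.6972 × 1.065024) = 10.01435.

10.014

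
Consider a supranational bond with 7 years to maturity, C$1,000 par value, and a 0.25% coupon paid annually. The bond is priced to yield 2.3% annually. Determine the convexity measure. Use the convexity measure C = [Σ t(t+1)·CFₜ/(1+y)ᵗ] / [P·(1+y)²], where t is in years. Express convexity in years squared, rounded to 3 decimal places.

52.933

With y = 0.023:
  t   CF        PV=CF/(1+0.023)^t    t·PV        t(t+1)·PV
  1         2.50         2.4438         2.4438           4.8876
  2         2.50         2.3888         4.7777          14.3331
  3         2.50         2.3351         7.0054          28.0217
  4         2.50         2.2826         9.1306          45.6528
  5         2.50         2.2313        11.1566          66.9396
  6         2.50         2.1812        13.0869          91.6084
  7     1,002.50       854.9780     5,984.8461      47,878.7686
  Σ                    868.8409     6,032.4471      48,130.2118
P = 868.8409.
Convexity = Σ t(t+1)·PV / [P·(1+y)²] = 48,130.2118 / (868.8409 × 1.046529) = 52.93297.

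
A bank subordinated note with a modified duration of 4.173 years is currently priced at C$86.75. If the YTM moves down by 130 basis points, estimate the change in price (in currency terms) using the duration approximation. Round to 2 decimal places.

+C$4.71

Duration approximation: ΔP/P ≈ -D_mod · Δy = -4.173 × (-0.013) = +0.054249.
ΔP ≈ 86.75 × (+0.054249) = +4.70610075.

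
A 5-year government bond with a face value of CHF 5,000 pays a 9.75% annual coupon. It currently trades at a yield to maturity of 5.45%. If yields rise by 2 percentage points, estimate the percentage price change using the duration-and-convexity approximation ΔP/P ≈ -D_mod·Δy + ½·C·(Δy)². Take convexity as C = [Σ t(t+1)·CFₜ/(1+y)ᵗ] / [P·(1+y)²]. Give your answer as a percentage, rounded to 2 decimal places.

-7.64%

With y = 0.0545:
  t   CF        PV=CF/(1+0.0545)^t    t·PV        t(t+1)·PV
  1       487.50       462.3044       462.3044         924.6088
  2       487.50       438.4110       876.8220       2,630.4661
  3       487.50       415.7525     1,247.2575       4,989.0300
  4       487.50       394.2651     1,577.0602       7,885.3011
  5     5,487.50     4,208.6384    21,043.1920     126,259.1518
  Σ                  5,919.3714    25,206.6361     142,688.5578
P = 5,919.3714; D_Mac = 4.25833 yrs; D_mod = 4.03825 yrs; C = 21.67806.
Duration effect: -4.03825 × (+0.02) = -0.080765
Convexity effect: 0.5 × 21.67806 × (0.02)² = +0.0043356
ΔP/P ≈ -0.080765 + 0.0043356 = -0.076429 = -7.6429%.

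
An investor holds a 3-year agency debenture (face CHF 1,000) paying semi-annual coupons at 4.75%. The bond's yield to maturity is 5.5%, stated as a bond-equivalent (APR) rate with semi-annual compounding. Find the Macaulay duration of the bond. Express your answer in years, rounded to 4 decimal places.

Periodic yield y = 0.0275. Discount each cash flow and weight by its period:
  t   CF        PV=CF/(1+0.0275)^t    t·PV
  1        23.75        23.1144        23.1144
  2        23.75        22.4957        44.9914
  3        23.75        21.8936        65.6809
  4        23.75        21.3077        85.2307
  5        23.75        20.7374       103.6870
  6     1,023.75       869.9673     5,219.8038
  Σ                    979.5161     5,542.5084
Price P = Σ PV = 979.5161.
Macaulay duration = Σ(t·PV) / P = 5,542.5084 / 979.5161 = 5.65841 half-year periods.
In years: 5.65841 / 2 = 2.82921 years.

2.8292 years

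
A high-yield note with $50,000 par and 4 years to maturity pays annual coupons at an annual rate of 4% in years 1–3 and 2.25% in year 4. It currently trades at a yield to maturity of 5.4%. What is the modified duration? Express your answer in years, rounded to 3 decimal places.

3.572 years

Periodic yield y = 0.054. First find Macaulay duration:
  t   CF        PV=CF/(1+0.054)^t    t·PV
  1     2,000.00     1,897.5332     1,897.5332
  2     2,000.00     1,800.3161     3,600.6323
  3     2,000.00     1,708.0798     5,124.2395
  4    51,125.00    41,425.7975   165,703.1899
  Σ                 46,831.7266   176,325.5948
P = 46,831.7266; Macaulay duration = 176,325.5948 / 46,831.7266 = 3.76509 years.
Modified duration = D_Mac / (1 + y) = 3.76509 / 1.054 = 3.57219 years.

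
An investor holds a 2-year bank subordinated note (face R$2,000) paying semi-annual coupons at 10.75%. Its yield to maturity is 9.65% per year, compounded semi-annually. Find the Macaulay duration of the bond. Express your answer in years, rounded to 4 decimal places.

1.8537 years

Periodic yield y = 0.04825. Discount each cash flow and weight by its period:
  t   CF        PV=CF/(1+0.04825)^t    t·PV
  1       107.50       102.5519       102.5519
  2       107.50        97.8315       195.6630
  3       107.50        93.3284       279.9852
  4     2,107.50     1,745.4528     6,981.8110
  Σ                  2,039.1645     7,560.0111
Price P = Σ PV = 2,039.1645.
Macaulay duration = Σ(t·PV) / P = 7,560.0111 / 2,039.1645 = 3.70741 half-year periods.
In years: 3.70741 / 2 = 1.85370 years.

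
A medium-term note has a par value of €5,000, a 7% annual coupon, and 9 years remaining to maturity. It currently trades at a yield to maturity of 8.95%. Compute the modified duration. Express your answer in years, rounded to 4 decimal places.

6.2645 years

Periodic yield y = 0.0895. First find Macaulay duration:
  t   CF        PV=CF/(1+0.0895)^t    t·PV
  1       350.00       321.2483       321.2483
  2       350.00       294.8584       589.7169
  3       350.00       270.6365       811.9094
  4       350.00       248.4043       993.6172
  5       350.00       227.9984     1,139.9922
  6       350.00       209.2689     1,255.6132
  7       350.00       192.0779     1,344.5453
  8       350.00       176.2991     1,410.3930
  9     5,350.00     2,473.4815    22,261.3337
  Σ                  4,414.2734    30,128.3693
P = 4,414.2734; Macaulay duration = 30,128.3693 / 4,414.2734 = 6.82522 years.
Modified duration = D_Mac / (1 + y) = 6.82522 / 1.0895 = 6.26454 years.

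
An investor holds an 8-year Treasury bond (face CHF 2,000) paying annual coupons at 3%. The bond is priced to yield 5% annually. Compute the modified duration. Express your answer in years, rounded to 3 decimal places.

Periodic yield y = 0.05. First find Macaulay duration:
  t   CF        PV=CF/(1+0.05)^t    t·PV
  1        60.00        57.1429        57.1429
  2        60.00        54.4218       108.8435
  3        60.00        51.8303       155.4908
  4        60.00        49.3621       197.4486
  5        60.00        47.0116       235.0578
  6        60.00        44.7729       268.6375
  7        60.00        42.6409       298.4862
  8     2,060.00     1,394.2891    11,154.3127
  Σ                  1,741.4715    12,475.4200
P = 1,741.4715; Macaulay duration = 12,475.4200 / 1,741.4715 = 7.16372 years.
Modified duration = D_Mac / (1 + y) = 7.16372 / 1.05 = 6.82259 years.

6.823 years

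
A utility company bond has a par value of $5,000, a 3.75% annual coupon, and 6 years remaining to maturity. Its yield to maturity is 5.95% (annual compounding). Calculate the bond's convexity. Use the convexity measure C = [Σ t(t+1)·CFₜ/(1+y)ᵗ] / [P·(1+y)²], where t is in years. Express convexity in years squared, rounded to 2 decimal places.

32.86

With y = 0.0595:
  t   CF        PV=CF/(1+0.0595)^t    t·PV        t(t+1)·PV
  1       187.50       176.9703       176.9703         353.9405
  2       187.50       167.0319       334.0637       1,002.1912
  3       187.50       157.6516       472.9548       1,891.8192
  4       187.50       148.7981       595.1925       2,975.9623
  5       187.50       140.4418       702.2091       4,213.2548
  6     5,187.50     3,667.3499    22,004.0992     154,028.6943
  Σ                  4,458.2435    24,285.4896     164,465.8623
P = 4,458.2435.
Convexity = Σ t(t+1)·PV / [P·(1+y)²] = 164,465.8623 / (4,458.2435 × 1.122540) = 32.86322.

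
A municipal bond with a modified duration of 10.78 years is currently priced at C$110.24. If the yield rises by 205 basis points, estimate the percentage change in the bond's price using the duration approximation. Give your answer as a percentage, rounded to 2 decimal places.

-22.10%

Duration approximation: ΔP/P ≈ -D_mod · Δy = -10.78 × (+0.0205) = -0.220990.
As a percentage: -22.0990%.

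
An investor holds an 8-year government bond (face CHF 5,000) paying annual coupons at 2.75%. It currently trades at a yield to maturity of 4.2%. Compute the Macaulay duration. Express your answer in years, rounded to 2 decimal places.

7.24 years

Periodic yield y = 0.042. Discount each cash flow and weight by its year:
  t   CF        PV=CF/(1+0.042)^t    t·PV
  1       137.50       131.9578       131.9578
  2       137.50       126.6389       253.2779
  3       137.50       121.5345       364.6035
  4       137.50       116.6358       466.5431
  5       137.50       111.9345       559.6727
  6       137.50       107.4228       644.5367
  7       137.50       103.0929       721.6501
  8     5,137.50     3,696.6649    29,573.3192
  Σ                  4,515.8821    32,715.5609
Price P = Σ PV = 4,515.8821.
Macaulay duration = Σ(t·PV) / P = 32,715.5609 / 4,515.8821 = 7.24456 years.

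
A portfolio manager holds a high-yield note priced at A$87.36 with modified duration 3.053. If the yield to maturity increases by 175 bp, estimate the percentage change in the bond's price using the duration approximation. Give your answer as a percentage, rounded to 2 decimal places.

-5.34%

Duration approximation: ΔP/P ≈ -D_mod · Δy = -3.053 × (+0.0175) = -0.0534275.
As a percentage: -5.34275%.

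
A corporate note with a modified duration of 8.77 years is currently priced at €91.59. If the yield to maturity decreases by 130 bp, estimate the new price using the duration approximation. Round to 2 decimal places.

Duration approximation: ΔP/P ≈ -D_mod · Δy = -8.77 × (-0.013) = +0.114010.
New price ≈ 91.59 × (1 + 0.114010) = 102.0321759.

€102.03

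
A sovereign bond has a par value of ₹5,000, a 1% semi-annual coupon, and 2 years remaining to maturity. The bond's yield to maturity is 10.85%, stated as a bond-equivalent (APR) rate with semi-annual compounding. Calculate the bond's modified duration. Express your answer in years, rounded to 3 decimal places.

1.881 years

Periodic yield y = 0.05425. First find Macaulay duration:
  t   CF        PV=CF/(1+0.05425)^t    t·PV
  1        25.00        23.7135        23.7135
  2        25.00        22.4933        44.9866
  3        25.00        21.3358        64.0074
  4     5,025.00     4,067.8191    16,271.2763
  Σ                  4,135.3617    16,403.9838
P = 4,135.3617; Macaulay duration = 16,403.9838 / 4,135.3617 = 3.96676 half-year periods = 1.98338 years.
Modified duration = D_Mac / (1 + y) = 1.98338 / 1.05425 = 1.88132 years.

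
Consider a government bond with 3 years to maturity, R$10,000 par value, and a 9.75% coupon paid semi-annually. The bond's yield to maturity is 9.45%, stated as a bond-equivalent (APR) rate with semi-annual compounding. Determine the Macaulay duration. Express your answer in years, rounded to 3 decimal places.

Periodic yield y = 0.04725. Discount each cash flow and weight by its period:
  t   CF        PV=CF/(1+0.04725)^t    t·PV
  1       487.50       465.5049       465.5049
  2       487.50       444.5022       889.0043
  3       487.50       424.4470     1,273.3411
  4       487.50       405.2968     1,621.1871
  5       487.50       387.0105     1,935.0526
  6    10,487.50     7,950.0482    47,700.2890
  Σ                 10,076.8096    53,884.3790
Price P = Σ PV = 10,076.8096.
Macaulay duration = Σ(t·PV) / P = 53,884.3790 / 10,076.8096 = 5.34737 half-year periods.
In years: 5.34737 / 2 = 2.67368 years.

2.674 years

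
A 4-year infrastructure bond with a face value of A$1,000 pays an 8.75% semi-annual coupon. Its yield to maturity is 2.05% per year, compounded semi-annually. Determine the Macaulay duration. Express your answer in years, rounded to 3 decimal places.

3.527 years

Periodic yield y = 0.01025. Discount each cash flow and weight by its period:
  t   CF        PV=CF/(1+0.01025)^t    t·PV
  1        43.75        43.3061        43.3061
  2        43.75        42.8667        85.7335
  3        43.75        42.4318       127.2954
  4        43.75        42.0013       168.0052
  5        43.75        41.5751       207.8757
  6        43.75        41.1533       246.9199
  7        43.75        40.7358       285.1505
  8     1,043.75       961.9791     7,695.8324
  Σ                  1,256.0492     8,860.1187
Price P = Σ PV = 1,256.0492.
Macaulay duration = Σ(t·PV) / P = 8,860.1187 / 1,256.0492 = 7.05396 half-year periods.
In years: 7.05396 / 2 = 3.52698 years.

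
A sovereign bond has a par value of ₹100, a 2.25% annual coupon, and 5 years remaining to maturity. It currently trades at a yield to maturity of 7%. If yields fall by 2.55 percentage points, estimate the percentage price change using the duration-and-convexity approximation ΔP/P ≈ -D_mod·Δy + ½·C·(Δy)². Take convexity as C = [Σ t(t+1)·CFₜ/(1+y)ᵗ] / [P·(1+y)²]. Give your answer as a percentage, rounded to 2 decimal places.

With y = 0.07:
  t   CF        PV=CF/(1+0.07)^t    t·PV        t(t+1)·PV
  1         2.25         2.1028         2.1028           4.2056
  2         2.25         1.9652         3.9305          11.7914
  3         2.25         1.8367         5.5100          22.0400
  4         2.25         1.7165         6.8661          34.3303
  5       102.25        72.9028       364.5142       2,187.0851
  Σ                     80.5241       382.9235       2,259.4525
P = 80.5241; D_Mac = 4.75539 yrs; D_mod = 4.44429 yrs; C = 24.50812.
Duration effect: -4.44429 × (-0.0255) = +0.113329
Convexity effect: 0.5 × 24.50812 × (-0.0255)² = +0.0079682
ΔP/P ≈ +0.113329 + 0.0079682 = +0.121298 = +12.1298%.

+12.13%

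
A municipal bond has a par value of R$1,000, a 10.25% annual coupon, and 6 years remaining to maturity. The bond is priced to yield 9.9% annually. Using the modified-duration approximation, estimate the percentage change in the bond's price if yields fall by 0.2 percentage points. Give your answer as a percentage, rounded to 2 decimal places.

+0.87%

Periodic yield y = 0.099. Modified duration first:
  t   CF        PV=CF/(1+0.099)^t    t·PV
  1       102.50        93.2666        93.2666
  2       102.50        84.8650       169.7299
  3       102.50        77.2202       231.6605
  4       102.50        70.2640       281.0561
  5       102.50        63.9345       319.6726
  6     1,102.50       625.7379     3,754.4273
  Σ                  1,015.2882     4,849.8131
P = 1,015.2882; D_Mac = 4.77678 yrs; D_mod = 4.77678/(1+0.099) = 4.34648 yrs.
ΔP/P ≈ -D_mod · Δy = -4.34648 × (-0.002) = +0.008693 = +0.8693%.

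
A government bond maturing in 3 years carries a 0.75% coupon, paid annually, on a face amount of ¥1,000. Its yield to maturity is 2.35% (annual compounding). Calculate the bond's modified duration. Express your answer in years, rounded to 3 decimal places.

Periodic yield y = 0.0235. First find Macaulay duration:
  t   CF        PV=CF/(1+0.0235)^t    t·PV
  1         7.50         7.3278         7.3278
  2         7.50         7.1595        14.3191
  3     1,007.50       939.6833     2,819.0499
  Σ                    954.1707     2,840.6968
P = 954.1707; Macaulay duration = 2,840.6968 / 954.1707 = 2.97714 years.
Modified duration = D_Mac / (1 + y) = 2.97714 / 1.0235 = 2.90878 years.

2.909 years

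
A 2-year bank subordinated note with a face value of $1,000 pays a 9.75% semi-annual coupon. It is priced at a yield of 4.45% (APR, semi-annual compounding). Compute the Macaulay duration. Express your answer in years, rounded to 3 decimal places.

Periodic yield y = 0.02225. Discount each cash flow and weight by its period:
  t   CF        PV=CF/(1+0.02225)^t    t·PV
  1        48.75        47.6889        47.6889
  2        48.75        46.6509        93.3019
  3        48.75        45.6355       136.9066
  4     1,048.75       960.3809     3,841.5234
  Σ                  1,100.3563     4,119.4209
Price P = Σ PV = 1,100.3563.
Macaulay duration = Σ(t·PV) / P = 4,119.4209 / 1,100.3563 = 3.74372 half-year periods.
In years: 3.74372 / 2 = 1.87186 years.

1.872 years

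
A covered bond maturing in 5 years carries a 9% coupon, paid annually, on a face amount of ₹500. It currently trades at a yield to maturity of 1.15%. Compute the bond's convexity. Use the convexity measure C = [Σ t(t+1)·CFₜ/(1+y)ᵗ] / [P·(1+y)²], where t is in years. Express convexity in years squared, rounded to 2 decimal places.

With y = 0.0115:
  t   CF        PV=CF/(1+0.0115)^t    t·PV        t(t+1)·PV
  1        45.00        44.4884        44.4884          88.9768
  2        45.00        43.9826        87.9652         263.8955
  3        45.00        43.4825       130.4476         521.7904
  4        45.00        42.9882       171.9527         859.7634
  5       545.00       514.7153     2,573.5764      15,441.4586
  Σ                    689.6570     3,008.4303      17,175.8847
P = 689.6570.
Convexity = Σ t(t+1)·PV / [P·(1+y)²] = 17,175.8847 / (689.6570 × 1.023132) = 24.34189.

24.34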